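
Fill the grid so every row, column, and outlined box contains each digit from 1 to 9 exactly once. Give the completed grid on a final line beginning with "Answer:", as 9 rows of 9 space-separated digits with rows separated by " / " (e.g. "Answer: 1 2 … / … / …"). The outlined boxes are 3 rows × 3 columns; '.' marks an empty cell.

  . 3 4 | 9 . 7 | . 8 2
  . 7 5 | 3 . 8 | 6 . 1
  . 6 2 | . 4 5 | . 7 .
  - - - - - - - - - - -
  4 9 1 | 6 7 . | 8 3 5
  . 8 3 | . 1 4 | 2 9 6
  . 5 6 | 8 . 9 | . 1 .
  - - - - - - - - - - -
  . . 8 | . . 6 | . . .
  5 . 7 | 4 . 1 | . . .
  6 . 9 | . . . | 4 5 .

Step 1. [r7c7∈{1,3,7,9}] in col 7, 1 fits only at r7c7 ⇒ r7c7=1.
Step 2. [r9c6∈{2,3}] r9c6 is the only open cell in col 6 admitting 3, so r9c6=3.
Step 3. [r8c2∈{2}] r8c2 is down to just 2, so r8c2=2.
Step 4. [r7c5∈{2,5,9}] 5 has one home in col 5: r7c5 ⇒ r7c5=5.
Step 5. [r7c9∈{3,7,9}] in row 7, 9 fits only at r7c9 ⇒ r7c9=9.
Step 6. [r9c9∈{7,8}] 7 has one home in box 9: r9c9 ⇒ r9c9=7.
Step 7. [r8c7∈{3}] only 3 remains possible at r8c7 ⇒ r8c7=3.
Step 8. [r9c5∈{2,8}] r9c5 is the only open cell in row 9 admitting 8 ⇒ r9c5=8.
Step 9. [r6c1∈{2,7}] 2 has one home in col 1: r6c1 ⇒ r6c1=2.
Step 10. [r3c1∈{1,8,9}] 8 has one home in row 3: r3c1. So r3c1=8.
Step 11. [r7c4∈{2,7}] 7 has one home in row 7: r7c4, so r7c4=7.
Step 12. [r6c9∈{4}] r6c9 has the single candidate 4. So r6c9=4.
Step 13. [r1c1∈{1}] only 1 remains possible at r1c1 ⇒ r1c1=1.
Step 14. [r8c9∈{8}] nothing but 8 survives at r8c9, so r8c9=8.
Step 15. [r3c7∈{9}] only 9 remains possible at r3c7. So r3c7=9.
Step 16. [r2c8∈{4}] nothing but 4 survives at r2c8, so r2c8=4.
Step 17. [r4c6∈{2}] only 2 remains possible at r4c6. So r4c6=2.
Step 18. [r8c5∈{9}] only 9 remains possible at r8c5, so r8c5=9.
Step 19. [r9c2∈{1}] nothing but 1 survives at r9c2 ⇒ r9c2=1.
Step 20. [r8c8∈{6}] nothing but 6 survives at r8c8 ⇒ r8c8=6.
Step 21. [r6c5∈{3}] r6c5's peers cover all but 3 ⇒ r6c5=3.
Step 22. [r1c5∈{6}] r1c5 has the single candidate 6 ⇒ r1c5=6.
Step 23. [r1c7∈{5}] r1c7 is down to just 5. So r1c7=5.
Step 24. [r3c9∈{3}] r3c9's peers cover all but 3, so r3c9=3.
Step 25. [r7c2∈{4}] r7c2 is down to just 4. So r7c2=4.
Step 26. [r2c5∈{2}] r2c5 is down to just 2. So r2c5=2.
Step 27. [r2c1∈{9}] nothing but 9 survives at r2c1. So r2c1=9.
Step 28. [r7c1∈{3}] r7c1 is down to just 3. So r7c1=3.
Step 29. [r7c8∈{2}] r7c8 has the single candidate 2. So r7c8=2.
Step 30. [r5c1∈{7}] r5c1's peers cover all but 7 ⇒ r5c1=7.
Step 31. [r3c4∈{1}] r3c4's peers cover all but 1, so r3c4=1.
Step 32. [r9c4∈{2}] nothing but 2 survives at r9c4 ⇒ r9c4=2.
Step 33. [r5c4∈{5}] r5c4 is down to just 5. So r5c4=5.
Step 34. [r6c7∈{7}] nothing but 7 survives at r6c7 ⇒ r6c7=7.

Answer: 1 3 4 9 6 7 5 8 2 / 9 7 5 3 2 8 6 4 1 / 8 6 2 1 4 5 9 7 3 / 4 9 1 6 7 2 8 3 5 / 7 8 3 5 1 4 2 9 6 / 2 5 6 8 3 9 7 1 4 / 3 4 8 7 5 6 1 2 9 / 5 2 7 4 9 1 3 6 8 / 6 1 9 2 8 3 4 5 7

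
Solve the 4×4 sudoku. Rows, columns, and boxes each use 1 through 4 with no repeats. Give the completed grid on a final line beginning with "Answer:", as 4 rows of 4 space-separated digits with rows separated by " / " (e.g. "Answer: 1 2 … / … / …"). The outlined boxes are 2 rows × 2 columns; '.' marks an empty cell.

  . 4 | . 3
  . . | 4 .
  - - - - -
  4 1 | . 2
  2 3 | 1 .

Step 1. [r2c4∈{1}] nothing but 1 survives at r2c4. So r2c4=1.
Step 2. [r2c1∈{3}] r2c1's peers cover all but 3 ⇒ r2c1=3.
Step 3. [r4c4∈{4}] r4c4's peers cover all but 4. So r4c4=4.
Step 4. [r1c1∈{1}] r1c1's peers cover all but 1, so r1c1=1.
Step 5. [r1c3∈{2}] nothing but 2 survives at r1c3, so r1c3=2.
Step 6. [r2c2∈{2}] r2c2 has the single candidate 2, so r2c2=2.
Step 7. [r3c3∈{3}] only 3 remains possible at r3c3. So r3c3=3.

Answer: 1 4 2 3 / 3 2 4 1 / 4 1 3 2 / 2 3 1 4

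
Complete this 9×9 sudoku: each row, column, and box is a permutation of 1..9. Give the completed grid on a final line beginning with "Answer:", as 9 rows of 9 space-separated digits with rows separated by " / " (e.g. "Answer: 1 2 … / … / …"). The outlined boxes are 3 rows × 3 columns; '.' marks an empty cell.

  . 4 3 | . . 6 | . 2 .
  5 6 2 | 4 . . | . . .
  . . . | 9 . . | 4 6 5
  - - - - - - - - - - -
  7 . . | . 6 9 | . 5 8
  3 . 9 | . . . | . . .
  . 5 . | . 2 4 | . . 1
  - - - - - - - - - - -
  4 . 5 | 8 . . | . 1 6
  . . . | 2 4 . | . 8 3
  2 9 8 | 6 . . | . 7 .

Step 1. [r5c9∈{2,4,7}] 2 has one home in col 9: r5c9. So r5c9=2.
Step 2. [r8c7∈{5,9}] row 8 places 9 nowhere but r8c7, so r8c7=9.
Step 3. [r8c6∈{1,5,7}] r8c6 is the only open cell in row 8 admitting 5 ⇒ r8c6=5.
Step 4. [r4c7∈{3}] nothing but 3 survives at r4c7, so r4c7=3.
Step 5. [r4c4∈{1}] r4c4's peers cover all but 1. So r4c4=1.
Step 6. [r3c6∈{1,2,3,7,8}] r3c6 is the only open cell in row 3 admitting 2, so r3c6=2.
Step 7. [r3c5∈{1,3,7,8}] in row 3, 3 fits only at r3c5, so r3c5=3.
Step 8. [r6c1∈{6,8}] 8 has one home in row 6: r6c1. So r6c1=8.
Step 9. [r3c1∈{1}] r3c1 has the single candidate 1, so r3c1=1.
Step 10. [r8c3∈{1,6,7}] across col 3, 1 lands solely at r8c3 ⇒ r8c3=1.
Step 11. [r9c5∈{1}] r9c5 is down to just 1 ⇒ r9c5=1.
Step 12. [r2c6∈{1,7,8}] col 6 places 1 nowhere but r2c6 ⇒ r2c6=1.
Step 13. [r8c2∈{7}] r8c2 is down to just 7, so r8c2=7.
Step 14. [r5c7∈{6,7}] 6 has one home in row 5: r5c7. So r5c7=6.
Step 15. [r6c7∈{7}] r6c7 is down to just 7 ⇒ r6c7=7.
Step 16. [r2c7∈{8}] r2c7's peers cover all but 8, so r2c7=8.
Step 17. [r2c5∈{7}] nothing but 7 survives at r2c5, so r2c5=7.
Step 18. [r1c5∈{5,8}] 8 has one home in row 1: r1c5 ⇒ r1c5=8.
Step 19. [r7c6∈{3,7}] r7c6 is the only open cell in row 7 admitting 7. So r7c6=7.
Step 20. [r2c9∈{9}] r2c9 has the single candidate 9. So r2c9=9.
Step 21. [r5c4∈{5,7}] r5c4 is the only open cell in row 5 admitting 7 ⇒ r5c4=7.
Step 22. [r5c5∈{5}] r5c5 has the single candidate 5, so r5c5=5.
Step 23. [r4c2∈{2}] r4c2's peers cover all but 2 ⇒ r4c2=2.
Step 24. [r7c7∈{2}] r7c7 has the single candidate 2 ⇒ r7c7=2.
Step 25. [r4c3∈{4}] only 4 remains possible at r4c3, so r4c3=4.
Step 26. [r5c6∈{8}] r5c6's peers cover all but 8 ⇒ r5c6=8.
Step 27. [r6c4∈{3}] only 3 remains possible at r6c4, so r6c4=3.
Step 28. [r5c2∈{1}] r5c2's peers cover all but 1 ⇒ r5c2=1.
Step 29. [r1c4∈{5}] r1c4 is down to just 5. So r1c4=5.
Step 30. [r9c6∈{3}] r9c6 is down to just 3. So r9c6=3.
Step 31. [r9c7∈{5}] only 5 remains possible at r9c7. So r9c7=5.
Step 32. [r5c8∈{4}] r5c8's peers cover all but 4. So r5c8=4.
Step 33. [r6c8∈{9}] r6c8's peers cover all but 9, so r6c8=9.
Step 34. [r9c9∈{4}] r9c9 is down to just 4 ⇒ r9c9=4.
Step 35. [r7c5∈{9}] nothing but 9 survives at r7c5 ⇒ r7c5=9.
Step 36. [r3c2∈{8}] r3c2 is down to just 8, so r3c2=8.
Step 37. [r3c3∈{7}] only 7 remains possible at r3c3 ⇒ r3c3=7.
Step 38. [r8c1∈{6}] r8c1's peers cover all but 6. So r8c1=6.
Step 39. [r7c2∈{3}] only 3 remains possible at r7c2 ⇒ r7c2=3.
Step 40. [r1c9∈{7}] only 7 remains possible at r1c9. So r1c9=7.
Step 41. [r2c8∈{3}] nothing but 3 survives at r2c8 ⇒ r2c8=3.
Step 42. [r1c7∈{1}] only 1 remains possible at r1c7 ⇒ r1c7=1.
Step 43. [r6c3∈{6}] nothing but 6 survives at r6c3 ⇒ r6c3=6.
Step 44. [r1c1∈{9}] only 9 remains possible at r1c1, so r1c1=9.

Answer: 9 4 3 5 8 6 1 2 7 / 5 6 2 4 7 1 8 3 9 / 1 8 7 9 3 2 4 6 5 / 7 2 4 1 6 9 3 5 8 / 3 1 9 7 5 8 6 4 2 / 8 5 6 3 2 4 7 9 1 / 4 3 5 8 9 7 2 1 6 / 6 7 1 2 4 5 9 8 3 / 2 9 8 6 1 3 5 7 4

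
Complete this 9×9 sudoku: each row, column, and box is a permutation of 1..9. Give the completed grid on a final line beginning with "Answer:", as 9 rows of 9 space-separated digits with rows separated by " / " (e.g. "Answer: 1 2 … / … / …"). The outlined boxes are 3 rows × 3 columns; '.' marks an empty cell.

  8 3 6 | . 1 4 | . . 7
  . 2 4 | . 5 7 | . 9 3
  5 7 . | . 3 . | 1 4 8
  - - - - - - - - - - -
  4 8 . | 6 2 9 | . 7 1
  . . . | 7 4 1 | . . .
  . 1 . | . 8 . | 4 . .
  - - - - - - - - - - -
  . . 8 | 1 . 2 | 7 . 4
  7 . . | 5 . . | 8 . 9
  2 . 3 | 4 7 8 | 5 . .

Step 1. [r5c7∈{2,3,6,9}] col 7 places 9 nowhere but r5c7. So r5c7=9.
Step 2. [r8c8∈{1,2,3,6}] in row 8, 2 fits only at r8c8. So r8c8=2.
Step 3. [r9c9∈{6}] r9c9's peers cover all but 6 ⇒ r9c9=6.
Step 4. [r6c6∈{3,5}] 5 has one home in col 6: r6c6 ⇒ r6c6=5.
Step 5. [r5c9∈{2,5}] 5 has one home in col 9: r5c9. So r5c9=5.
Step 6. [r5c2∈{6}] nothing but 6 survives at r5c2 ⇒ r5c2=6.
Step 7. [r7c5∈{6,9}] in col 5, 9 fits only at r7c5 ⇒ r7c5=9.
Step 8. [r1c4∈{2,9}] across row 1, 9 lands solely at r1c4 ⇒ r1c4=9.
Step 9. [r4c7∈{3}] r4c7 has the single candidate 3, so r4c7=3.
Step 10. [r6c1∈{3,9}] r6c1 is the only open cell in col 1 admitting 9, so r6c1=9.
Step 11. [r3c6∈{6}] r3c6 is down to just 6. So r3c6=6.
Step 12. [r6c3∈{2,7}] r6c3 is the only open cell in row 6 admitting 7, so r6c3=7.
Step 13. [r5c8∈{8}] r5c8 is down to just 8, so r5c8=8.
Step 14. [r1c7∈{2}] r1c7's peers cover all but 2 ⇒ r1c7=2.
Step 15. [r7c8∈{3}] r7c8 is down to just 3 ⇒ r7c8=3.
Step 16. [r8c2∈{4}] r8c2 is down to just 4. So r8c2=4.
Step 17. [r9c2∈{9}] r9c2's peers cover all but 9. So r9c2=9.
Step 18. [r2c1∈{1}] only 1 remains possible at r2c1, so r2c1=1.
Step 19. [r5c3∈{2}] nothing but 2 survives at r5c3. So r5c3=2.
Step 20. [r8c3∈{1}] r8c3's peers cover all but 1. So r8c3=1.
Step 21. [r7c2∈{5}] r7c2 is down to just 5, so r7c2=5.
Step 22. [r1c8∈{5}] r1c8 is down to just 5. So r1c8=5.
Step 23. [r8c6∈{3}] nothing but 3 survives at r8c6, so r8c6=3.
Step 24. [r3c3∈{9}] nothing but 9 survives at r3c3, so r3c3=9.
Step 25. [r6c9∈{2}] r6c9's peers cover all but 2, so r6c9=2.
Step 26. [r6c8∈{6}] r6c8's peers cover all but 6. So r6c8=6.
Step 27. [r4c3∈{5}] r4c3's peers cover all but 5 ⇒ r4c3=5.
Step 28. [r2c7∈{6}] r2c7 is down to just 6, so r2c7=6.
Step 29. [r9c8∈{1}] only 1 remains possible at r9c8, so r9c8=1.
Step 30. [r6c4∈{3}] r6c4's peers cover all but 3, so r6c4=3.
Step 31. [r3c4∈{2}] r3c4 is down to just 2. So r3c4=2.
Step 32. [r7c1∈{6}] r7c1 has the single candidate 6 ⇒ r7c1=6.
Step 33. [r8c5∈{6}] nothing but 6 survives at r8c5 ⇒ r8c5=6.
Step 34. [r5c1∈{3}] nothing but 3 survives at r5c1 ⇒ r5c1=3.
Step 35. [r2c4∈{8}] r2c4's peers cover all but 8 ⇒ r2c4=8.

Answer: 8 3 6 9 1 4 2 5 7 / 1 2 4 8 5 7 6 9 3 / 5 7 9 2 3 6 1 4 8 / 4 8 5 6 2 9 3 7 1 / 3 6 2 7 4 1 9 8 5 / 9 1 7 3 8 5 4 6 2 / 6 5 8 1 9 2 7 3 4 / 7 4 1 5 6 3 8 2 9 / 2 9 3 4 7 8 5 1 6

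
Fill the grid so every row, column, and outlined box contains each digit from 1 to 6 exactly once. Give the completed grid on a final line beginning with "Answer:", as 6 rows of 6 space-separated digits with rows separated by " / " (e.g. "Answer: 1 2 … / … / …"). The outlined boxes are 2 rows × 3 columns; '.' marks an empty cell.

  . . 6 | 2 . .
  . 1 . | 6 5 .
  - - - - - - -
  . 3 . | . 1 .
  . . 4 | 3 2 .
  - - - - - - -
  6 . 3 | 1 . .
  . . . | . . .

Step 1. [r5c5∈{4}] only 4 remains possible at r5c5, so r5c5=4.
Step 2. [r6c4∈{5}] r6c4's peers cover all but 5, so r6c4=5.
Step 3. [r3c3∈{2,5}] across col 3, 5 lands solely at r3c3, so r3c3=5.
Step 4. [r1c5∈{3}] r1c5 has the single candidate 3. So r1c5=3.
Step 5. [r2c6∈{4}] r2c6 is down to just 4. So r2c6=4.
Step 6. [r6c6∈{2,3,6}] across row 6, 3 lands solely at r6c6 ⇒ r6c6=3.
Step 7. [r5c2∈{2,5}] in row 5, 5 fits only at r5c2 ⇒ r5c2=5.
Step 8. [r6c2∈{2,4}] col 2 places 2 nowhere but r6c2 ⇒ r6c2=2.
Step 9. [r6c1∈{1,4}] across row 6, 4 lands solely at r6c1 ⇒ r6c1=4.
Step 10. [r4c2∈{6}] nothing but 6 survives at r4c2 ⇒ r4c2=6.
Step 11. [r2c1∈{2,3}] in row 2, 3 fits only at r2c1. So r2c1=3.
Step 12. [r3c6∈{6}] nothing but 6 survives at r3c6 ⇒ r3c6=6.
Step 13. [r3c1∈{2}] nothing but 2 survives at r3c1 ⇒ r3c1=2.
Step 14. [r5c6∈{2}] r5c6 has the single candidate 2. So r5c6=2.
Step 15. [r3c4∈{4}] r3c4 has the single candidate 4, so r3c4=4.
Step 16. [r6c3∈{1}] only 1 remains possible at r6c3. So r6c3=1.
Step 17. [r2c3∈{2}] r2c3 has the single candidate 2 ⇒ r2c3=2.
Step 18. [r4c1∈{1}] nothing but 1 survives at r4c1 ⇒ r4c1=1.
Step 19. [r1c1∈{5}] r1c1 is down to just 5. So r1c1=5.
Step 20. [r1c2∈{4}] r1c2 is down to just 4. So r1c2=4.
Step 21. [r6c5∈{6}] r6c5 is down to just 6 ⇒ r6c5=6.
Step 22. [r4c6∈{5}] r4c6 has the single candidate 5, so r4c6=5.
Step 23. [r1c6∈{1}] r1c6 has the single candidate 1. So r1c6=1.

Answer: 5 4 6 2 3 1 / 3 1 2 6 5 4 / 2 3 5 4 1 6 / 1 6 4 3 2 5 / 6 5 3 1 4 2 / 4 2 1 5 6 3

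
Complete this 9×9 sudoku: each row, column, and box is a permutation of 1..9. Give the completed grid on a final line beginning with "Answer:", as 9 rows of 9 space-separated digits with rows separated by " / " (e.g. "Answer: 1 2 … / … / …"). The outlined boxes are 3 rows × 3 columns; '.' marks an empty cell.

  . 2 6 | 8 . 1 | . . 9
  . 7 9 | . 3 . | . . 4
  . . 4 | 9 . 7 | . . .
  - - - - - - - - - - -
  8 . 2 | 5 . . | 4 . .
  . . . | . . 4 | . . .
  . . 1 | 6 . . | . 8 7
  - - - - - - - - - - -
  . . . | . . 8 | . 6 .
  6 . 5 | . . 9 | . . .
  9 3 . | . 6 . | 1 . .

Step 1. [r2c4∈{2}] nothing but 2 survives at r2c4 ⇒ r2c4=2.
Step 2. [r3c5∈{5}] r3c5 is down to just 5, so r3c5=5.
Step 3. [r5c3∈{3,7}] in col 3, 3 fits only at r5c3, so r5c3=3.
Step 4. [r7c1∈{1,2,4,7}] across col 1, 2 lands solely at r7c1, so r7c1=2.
Step 5. [r4c5∈{1,7,9}] r4c5 is the only open cell in row 4 admitting 7. So r4c5=7.
Step 6. [r7c7∈{3,5,7,9}] r7c7 is the only open cell in row 7 admitting 9, so r7c7=9.
Step 7. [r5c4∈{1}] r5c4's peers cover all but 1 ⇒ r5c4=1.
Step 8. [r2c7∈{5,6,8}] in row 2, 8 fits only at r2c7, so r2c7=8.
Step 9. [r7c9∈{3,5}] 5 has one home in row 7: r7c9, so r7c9=5.
Step 10. [r4c6∈{3}] nothing but 3 survives at r4c6, so r4c6=3.
Step 11. [r6c7∈{2,3,5}] r6c7 is the only open cell in row 6 admitting 3, so r6c7=3.
Step 12. [r6c6∈{2}] r6c6 has the single candidate 2, so r6c6=2.
Step 13. [r8c5∈{1,2,4}] r8c5 is the only open cell in col 5 admitting 2. So r8c5=2.
Step 14. [r8c2∈{1,4,8}] row 8 places 1 nowhere but r8c2, so r8c2=1.
Step 15. [r8c7∈{7}] r8c7's peers cover all but 7 ⇒ r8c7=7.
Step 16. [r1c7∈{5}] r1c7 has the single candidate 5 ⇒ r1c7=5.
Step 17. [r5c8∈{2,5,9}] in col 8, 5 fits only at r5c8, so r5c8=5.
Step 18. [r2c8∈{1}] r2c8 is down to just 1, so r2c8=1.
Step 19. [r7c4∈{3,4,7}] r7c4 is the only open cell in row 7 admitting 3, so r7c4=3.
Step 20. [r6c2∈{4,5,9}] 5 has one home in col 2: r6c2, so r6c2=5.
Step 21. [r8c4∈{4}] r8c4 is down to just 4, so r8c4=4.
Step 22. [r8c8∈{3}] nothing but 3 survives at r8c8, so r8c8=3.
Step 23. [r3c8∈{2}] r3c8's peers cover all but 2. So r3c8=2.
Step 24. [r9c9∈{2,8}] row 9 places 2 nowhere but r9c9, so r9c9=2.
Step 25. [r5c9∈{6}] only 6 remains possible at r5c9, so r5c9=6.
Step 26. [r5c2∈{9}] r5c2's peers cover all but 9 ⇒ r5c2=9.
Step 27. [r1c1∈{3}] r1c1's peers cover all but 3. So r1c1=3.
Step 28. [r7c3∈{7}] only 7 remains possible at r7c3. So r7c3=7.
Step 29. [r4c9∈{1}] nothing but 1 survives at r4c9, so r4c9=1.
Step 30. [r3c7∈{6}] r3c7 is down to just 6. So r3c7=6.
Step 31. [r6c5∈{9}] r6c5 has the single candidate 9 ⇒ r6c5=9.
Step 32. [r6c1∈{4}] r6c1 has the single candidate 4, so r6c1=4.
Step 33. [r1c8∈{7}] nothing but 7 survives at r1c8. So r1c8=7.
Step 34. [r2c1∈{5}] r2c1's peers cover all but 5. So r2c1=5.
Step 35. [r9c3∈{8}] r9c3 has the single candidate 8 ⇒ r9c3=8.
Step 36. [r4c2∈{6}] r4c2 has the single candidate 6. So r4c2=6.
Step 37. [r5c5∈{8}] r5c5's peers cover all but 8, so r5c5=8.
Step 38. [r3c9∈{3}] nothing but 3 survives at r3c9 ⇒ r3c9=3.
Step 39. [r2c6∈{6}] nothing but 6 survives at r2c6, so r2c6=6.
Step 40. [r3c1∈{1}] r3c1's peers cover all but 1, so r3c1=1.
Step 41. [r9c6∈{5}] only 5 remains possible at r9c6. So r9c6=5.
Step 42. [r7c5∈{1}] only 1 remains possible at r7c5. So r7c5=1.
Step 43. [r9c8∈{4}] r9c8 is down to just 4 ⇒ r9c8=4.
Step 44. [r1c5∈{4}] r1c5 has the single candidate 4, so r1c5=4.
Step 45. [r9c4∈{7}] r9c4 is down to just 7. So r9c4=7.
Step 46. [r5c7∈{2}] r5c7's peers cover all but 2, so r5c7=2.
Step 47. [r3c2∈{8}] only 8 remains possible at r3c2, so r3c2=8.
Step 48. [r7c2∈{4}] nothing but 4 survives at r7c2, so r7c2=4.
Step 49. [r4c8∈{9}] r4c8 is down to just 9. So r4c8=9.
Step 50. [r8c9∈{8}] only 8 remains possible at r8c9. So r8c9=8.
Step 51. [r5c1∈{7}] nothing but 7 survives at r5c1, so r5c1=7.

Answer: 3 2 6 8 4 1 5 7 9 / 5 7 9 2 3 6 8 1 4 / 1 8 4 9 5 7 6 2 3 / 8 6 2 5 7 3 4 9 1 / 7 9 3 1 8 4 2 5 6 / 4 5 1 6 9 2 3 8 7 / 2 4 7 3 1 8 9 6 5 / 6 1 5 4 2 9 7 3 8 / 9 3 8 7 6 5 1 4 2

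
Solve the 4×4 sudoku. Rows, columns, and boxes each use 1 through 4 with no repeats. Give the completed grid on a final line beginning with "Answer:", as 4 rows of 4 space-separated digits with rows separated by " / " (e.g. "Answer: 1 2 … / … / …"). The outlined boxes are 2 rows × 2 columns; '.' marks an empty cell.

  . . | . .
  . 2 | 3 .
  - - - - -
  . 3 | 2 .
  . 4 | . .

Step 1. [r3c1∈{1}] r3c1's peers cover all but 1 ⇒ r3c1=1.
Step 2. [r1c3∈{1,4}] r1c3 is the only open cell in col 3 admitting 4. So r1c3=4.
Step 3. [r2c4∈{1}] nothing but 1 survives at r2c4 ⇒ r2c4=1.
Step 4. [r3c4∈{4}] r3c4 is down to just 4, so r3c4=4.
Step 5. [r1c4∈{2}] r1c4 is down to just 2. So r1c4=2.
Step 6. [r1c1∈{3}] r1c1 has the single candidate 3. So r1c1=3.
Step 7. [r4c3∈{1}] r4c3 is down to just 1 ⇒ r4c3=1.
Step 8. [r4c1∈{2}] r4c1's peers cover all but 2 ⇒ r4c1=2.
Step 9. [r4c4∈{3}] only 3 remains possible at r4c4, so r4c4=3.
Step 10. [r2c1∈{4}] r2c1's peers cover all but 4, so r2c1=4.
Step 11. [r1c2∈{1}] r1c2 is down to just 1. So r1c2=1.

Answer: 3 1 4 2 / 4 2 3 1 / 1 3 2 4 / 2 4 1 3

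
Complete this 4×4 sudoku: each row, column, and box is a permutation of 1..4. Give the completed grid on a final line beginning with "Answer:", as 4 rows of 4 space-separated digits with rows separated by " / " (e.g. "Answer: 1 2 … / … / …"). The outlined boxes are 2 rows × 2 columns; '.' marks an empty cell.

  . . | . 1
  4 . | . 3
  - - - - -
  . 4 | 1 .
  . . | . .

Step 1. [r4c3∈{2,3,4}] in col 3, 3 fits only at r4c3, so r4c3=3.
Step 2. [r4c1∈{1,2}] across col 1, 1 lands solely at r4c1 ⇒ r4c1=1.
Step 3. [r4c2∈{2}] only 2 remains possible at r4c2. So r4c2=2.
Step 4. [r1c1∈{2,3}] 2 has one home in col 1: r1c1 ⇒ r1c1=2.
Step 5. [r4c4∈{4}] only 4 remains possible at r4c4 ⇒ r4c4=4.
Step 6. [r1c2∈{3}] r1c2's peers cover all but 3. So r1c2=3.
Step 7. [r2c3∈{2}] only 2 remains possible at r2c3 ⇒ r2c3=2.
Step 8. [r3c4∈{2}] nothing but 2 survives at r3c4. So r3c4=2.
Step 9. [r1c3∈{4}] nothing but 4 survives at r1c3. So r1c3=4.
Step 10. [r3c1∈{3}] r3c1's peers cover all but 3 ⇒ r3c1=3.
Step 11. [r2c2∈{1}] only 1 remains possible at r2c2 ⇒ r2c2=1.

Answer: 2 3 4 1 / 4 1 2 3 / 3 4 1 2 / 1 2 3 4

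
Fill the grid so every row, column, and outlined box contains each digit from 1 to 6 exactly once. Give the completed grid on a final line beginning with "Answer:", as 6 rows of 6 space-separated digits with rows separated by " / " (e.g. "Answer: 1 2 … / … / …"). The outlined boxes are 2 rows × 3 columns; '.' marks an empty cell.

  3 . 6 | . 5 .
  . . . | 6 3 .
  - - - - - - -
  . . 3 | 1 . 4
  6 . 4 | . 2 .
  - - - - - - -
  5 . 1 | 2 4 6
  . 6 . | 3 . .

Step 1. [r2c1∈{1,2,4}] across col 1, 1 lands solely at r2c1, so r2c1=1.
Step 2. [r2c6∈{2}] r2c6's peers cover all but 2, so r2c6=2.
Step 3. [r3c2∈{2,5}] row 3 places 5 nowhere but r3c2, so r3c2=5.
Step 4. [r6c6∈{1,5}] row 6 places 5 nowhere but r6c6, so r6c6=5.
Step 5. [r3c1∈{2}] r3c1's peers cover all but 2. So r3c1=2.
Step 6. [r1c2∈{2,4}] r1c2 is the only open cell in row 1 admitting 2, so r1c2=2.
Step 7. [r6c3∈{2}] r6c3 has the single candidate 2, so r6c3=2.
Step 8. [r2c3∈{5}] nothing but 5 survives at r2c3 ⇒ r2c3=5.
Step 9. [r2c2∈{4}] only 4 remains possible at r2c2 ⇒ r2c2=4.
Step 10. [r5c2∈{3}] only 3 remains possible at r5c2, so r5c2=3.
Step 11. [r4c2∈{1}] r4c2's peers cover all but 1. So r4c2=1.
Step 12. [r3c5∈{6}] only 6 remains possible at r3c5 ⇒ r3c5=6.
Step 13. [r6c1∈{4}] r6c1's peers cover all but 4 ⇒ r6c1=4.
Step 14. [r1c6∈{1}] only 1 remains possible at r1c6 ⇒ r1c6=1.
Step 15. [r6c5∈{1}] r6c5 has the single candidate 1 ⇒ r6c5=1.
Step 16. [r4c6∈{3}] r4c6 has the single candidate 3, so r4c6=3.
Step 17. [r1c4∈{4}] r1c4 has the single candidate 4. So r1c4=4.
Step 18. [r4c4∈{5}] only 5 remains possible at r4c4, so r4c4=5.

Answer: 3 2 6 4 5 1 / 1 4 5 6 3 2 / 2 5 3 1 6 4 / 6 1 4 5 2 3 / 5 3 1 2 4 6 / 4 6 2 3 1 5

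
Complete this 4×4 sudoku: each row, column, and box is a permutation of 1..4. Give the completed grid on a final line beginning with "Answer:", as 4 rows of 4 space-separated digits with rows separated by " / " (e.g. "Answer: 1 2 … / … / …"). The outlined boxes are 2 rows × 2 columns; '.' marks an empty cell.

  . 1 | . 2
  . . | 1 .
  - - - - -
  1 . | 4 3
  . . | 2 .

Step 1. [r1c1∈{3,4}] row 1 places 4 nowhere but r1c1. So r1c1=4.
Step 2. [r4c1∈{3}] r4c1 has the single candidate 3 ⇒ r4c1=3.
Step 3. [r3c2∈{2}] r3c2's peers cover all but 2, so r3c2=2.
Step 4. [r2c2∈{3}] nothing but 3 survives at r2c2, so r2c2=3.
Step 5. [r4c4∈{1}] only 1 remains possible at r4c4 ⇒ r4c4=1.
Step 6. [r4c2∈{4}] r4c2 is down to just 4, so r4c2=4.
Step 7. [r2c4∈{4}] only 4 remains possible at r2c4. So r2c4=4.
Step 8. [r1c3∈{3}] r1c3 is down to just 3, so r1c3=3.
Step 9. [r2c1∈{2}] nothing but 2 survives at r2c1, so r2c1=2.

Answer: 4 1 3 2 / 2 3 1 4 / 1 2 4 3 / 3 4 2 1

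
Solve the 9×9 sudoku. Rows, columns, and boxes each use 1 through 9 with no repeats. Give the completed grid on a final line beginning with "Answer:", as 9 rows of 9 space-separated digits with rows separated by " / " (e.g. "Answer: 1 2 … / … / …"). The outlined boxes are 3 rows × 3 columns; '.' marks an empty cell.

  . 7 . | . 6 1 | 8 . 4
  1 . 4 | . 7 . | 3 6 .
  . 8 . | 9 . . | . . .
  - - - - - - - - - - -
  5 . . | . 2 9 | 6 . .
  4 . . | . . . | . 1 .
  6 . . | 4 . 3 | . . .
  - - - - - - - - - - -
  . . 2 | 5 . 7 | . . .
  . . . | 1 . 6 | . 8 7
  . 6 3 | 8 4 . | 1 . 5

Step 1. [r8c1∈{9}] nothing but 9 survives at r8c1 ⇒ r8c1=9.
Step 2. [r9c8∈{2,9}] across row 9, 9 lands solely at r9c8, so r9c8=9.
Step 3. [r2c4∈{2}] r2c4's peers cover all but 2. So r2c4=2.
Step 4. [r1c3∈{5,9}] in row 1, 9 fits only at r1c3. So r1c3=9.
Step 5. [r6c5∈{1,5,8}] 1 has one home in col 5: r6c5, so r6c5=1.
Step 6. [r8c7∈{2,4}] 2 has one home in row 8: r8c7 ⇒ r8c7=2.
Step 7. [r1c8∈{2,5}] across row 1, 5 lands solely at r1c8 ⇒ r1c8=5.
Step 8. [r5c5∈{5,8}] across col 5, 8 lands solely at r5c5, so r5c5=8.
Step 9. [r5c3∈{7}] r5c3 is down to just 7, so r5c3=7.
Step 10. [r3c5∈{3,5}] in col 5, 5 fits only at r3c5 ⇒ r3c5=5.
Step 11. [r4c8∈{3,4,7}] 4 has one home in row 4: r4c8. So r4c8=4.
Step 12. [r6c7∈{5,7,9}] r6c7 is the only open cell in row 6 admitting 5, so r6c7=5.
Step 13. [r5c7∈{9}] nothing but 9 survives at r5c7 ⇒ r5c7=9.
Step 14. [r6c8∈{2,7}] across row 6, 7 lands solely at r6c8. So r6c8=7.
Step 15. [r7c8∈{3}] r7c8 is down to just 3 ⇒ r7c8=3.
Step 16. [r4c3∈{1,8}] in col 3, 1 fits only at r4c3 ⇒ r4c3=1.
Step 17. [r8c2∈{4,5}] 4 has one home in row 8: r8c2, so r8c2=4.
Step 18. [r3c8∈{2}] nothing but 2 survives at r3c8. So r3c8=2.
Step 19. [r4c2∈{3}] r4c2 has the single candidate 3 ⇒ r4c2=3.
Step 20. [r5c2∈{2}] only 2 remains possible at r5c2, so r5c2=2.
Step 21. [r6c3∈{8}] r6c3 has the single candidate 8, so r6c3=8.
Step 22. [r3c1∈{3}] only 3 remains possible at r3c1 ⇒ r3c1=3.
Step 23. [r1c1∈{2}] r1c1's peers cover all but 2. So r1c1=2.
Step 24. [r5c4∈{6}] nothing but 6 survives at r5c4. So r5c4=6.
Step 25. [r7c7∈{4}] nothing but 4 survives at r7c7 ⇒ r7c7=4.
Step 26. [r6c9∈{2}] nothing but 2 survives at r6c9. So r6c9=2.
Step 27. [r8c5∈{3}] r8c5 is down to just 3 ⇒ r8c5=3.
Step 28. [r3c7∈{7}] r3c7 has the single candidate 7. So r3c7=7.
Step 29. [r5c6∈{5}] r5c6 is down to just 5, so r5c6=5.
Step 30. [r4c9∈{8}] r4c9 has the single candidate 8 ⇒ r4c9=8.
Step 31. [r7c9∈{6}] r7c9's peers cover all but 6, so r7c9=6.
Step 32. [r1c4∈{3}] r1c4's peers cover all but 3, so r1c4=3.
Step 33. [r2c6∈{8}] r2c6 has the single candidate 8. So r2c6=8.
Step 34. [r7c2∈{1}] only 1 remains possible at r7c2 ⇒ r7c2=1.
Step 35. [r3c6∈{4}] r3c6's peers cover all but 4, so r3c6=4.
Step 36. [r2c2∈{5}] r2c2 is down to just 5. So r2c2=5.
Step 37. [r7c1∈{8}] only 8 remains possible at r7c1, so r7c1=8.
Step 38. [r9c6∈{2}] nothing but 2 survives at r9c6, so r9c6=2.
Step 39. [r3c3∈{6}] only 6 remains possible at r3c3 ⇒ r3c3=6.
Step 40. [r3c9∈{1}] only 1 remains possible at r3c9, so r3c9=1.
Step 41. [r5c9∈{3}] r5c9 is down to just 3 ⇒ r5c9=3.
Step 42. [r2c9∈{9}] nothing but 9 survives at r2c9, so r2c9=9.
Step 43. [r6c2∈{9}] r6c2 is down to just 9, so r6c2=9.
Step 44. [r7c5∈{9}] nothing but 9 survives at r7c5 ⇒ r7c5=9.
Step 45. [r9c1∈{7}] r9c1 is down to just 7 ⇒ r9c1=7.
Step 46. [r4c4∈{7}] r4c4 is down to just 7 ⇒ r4c4=7.
Step 47. [r8c3∈{5}] only 5 remains possible at r8c3 ⇒ r8c3=5.

Answer: 2 7 9 3 6 1 8 5 4 / 1 5 4 2 7 8 3 6 9 / 3 8 6 9 5 4 7 2 1 / 5 3 1 7 2 9 6 4 8 / 4 2 7 6 8 5 9 1 3 / 6 9 8 4 1 3 5 7 2 / 8 1 2 5 9 7 4 3 6 / 9 4 5 1 3 6 2 8 7 / 7 6 3 8 4 2 1 9 5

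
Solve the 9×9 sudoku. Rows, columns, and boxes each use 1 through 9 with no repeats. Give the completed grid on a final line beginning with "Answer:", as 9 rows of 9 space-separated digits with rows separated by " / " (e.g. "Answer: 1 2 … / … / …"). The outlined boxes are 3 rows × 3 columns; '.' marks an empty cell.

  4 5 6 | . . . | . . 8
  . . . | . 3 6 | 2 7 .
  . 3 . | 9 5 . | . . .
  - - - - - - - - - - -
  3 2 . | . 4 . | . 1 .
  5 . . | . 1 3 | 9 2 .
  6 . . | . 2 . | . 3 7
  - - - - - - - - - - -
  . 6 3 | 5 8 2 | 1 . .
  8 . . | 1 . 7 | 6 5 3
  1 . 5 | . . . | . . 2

Step 1. [r6c4∈{8}] nothing but 8 survives at r6c4 ⇒ r6c4=8.
Step 2. [r3c7∈{4}] only 4 remains possible at r3c7. So r3c7=4.
Step 3. [r2c1∈{9}] only 9 remains possible at r2c1 ⇒ r2c1=9.
Step 4. [r5c9∈{4,6}] box 6 places 4 nowhere but r5c9 ⇒ r5c9=4.
Step 5. [r9c6∈{4,9}] across col 6, 4 lands solely at r9c6. So r9c6=4.
Step 6. [r4c9∈{5,6}] across box 6, 6 lands solely at r4c9, so r4c9=6.
Step 7. [r8c5∈{9}] nothing but 9 survives at r8c5, so r8c5=9.
Step 8. [r4c4∈{7}] r4c4 is down to just 7. So r4c4=7.
Step 9. [r9c2∈{7,9}] r9c2 is the only open cell in box 7 admitting 9 ⇒ r9c2=9.
Step 10. [r4c7∈{5,8}] across box 6, 8 lands solely at r4c7 ⇒ r4c7=8.
Step 11. [r3c9∈{1}] r3c9 is down to just 1. So r3c9=1.
Step 12. [r3c1∈{2,7}] col 1 places 2 nowhere but r3c1 ⇒ r3c1=2.
Step 13. [r5c2∈{7,8}] across col 2, 7 lands solely at r5c2, so r5c2=7.
Step 14. [r2c2∈{1,8}] in col 2, 8 fits only at r2c2 ⇒ r2c2=8.
Step 15. [r8c2∈{4}] nothing but 4 survives at r8c2, so r8c2=4.
Step 16. [r4c3∈{9}] r4c3 is down to just 9, so r4c3=9.
Step 17. [r6c2∈{1}] r6c2's peers cover all but 1 ⇒ r6c2=1.
Step 18. [r9c5∈{6}] r9c5 is down to just 6 ⇒ r9c5=6.
Step 19. [r4c6∈{5}] only 5 remains possible at r4c6, so r4c6=5.
Step 20. [r7c8∈{4,9}] row 7 places 4 nowhere but r7c8, so r7c8=4.
Step 21. [r7c9∈{9}] r7c9 has the single candidate 9 ⇒ r7c9=9.
Step 22. [r1c6∈{1}] only 1 remains possible at r1c6, so r1c6=1.
Step 23. [r2c9∈{5}] only 5 remains possible at r2c9, so r2c9=5.
Step 24. [r8c3∈{2}] r8c3 has the single candidate 2, so r8c3=2.
Step 25. [r2c3∈{1}] r2c3 has the single candidate 1. So r2c3=1.
Step 26. [r5c3∈{8}] r5c3's peers cover all but 8 ⇒ r5c3=8.
Step 27. [r1c4∈{2}] nothing but 2 survives at r1c4, so r1c4=2.
Step 28. [r2c4∈{4}] only 4 remains possible at r2c4, so r2c4=4.
Step 29. [r3c6∈{8}] r3c6 has the single candidate 8, so r3c6=8.
Step 30. [r7c1∈{7}] r7c1's peers cover all but 7, so r7c1=7.
Step 31. [r9c4∈{3}] r9c4 has the single candidate 3 ⇒ r9c4=3.
Step 32. [r3c8∈{6}] only 6 remains possible at r3c8 ⇒ r3c8=6.
Step 33. [r1c7∈{3}] r1c7 has the single candidate 3, so r1c7=3.
Step 34. [r1c8∈{9}] nothing but 9 survives at r1c8. So r1c8=9.
Step 35. [r1c5∈{7}] r1c5 is down to just 7. So r1c5=7.
Step 36. [r6c6∈{9}] r6c6 has the single candidate 9 ⇒ r6c6=9.
Step 37. [r9c8∈{8}] nothing but 8 survives at r9c8 ⇒ r9c8=8.
Step 38. [r6c3∈{4}] r6c3 is down to just 4 ⇒ r6c3=4.
Step 39. [r5c4∈{6}] r5c4 has the single candidate 6, so r5c4=6.
Step 40. [r6c7∈{5}] r6c7 is down to just 5, so r6c7=5.
Step 41. [r9c7∈{7}] only 7 remains possible at r9c7, so r9c7=7.
Step 42. [r3c3∈{7}] r3c3's peers cover all but 7, so r3c3=7.

Answer: 4 5 6 2 7 1 3 9 8 / 9 8 1 4 3 6 2 7 5 / 2 3 7 9 5 8 4 6 1 / 3 2 9 7 4 5 8 1 6 / 5 7 8 6 1 3 9 2 4 / 6 1 4 8 2 9 5 3 7 / 7 6 3 5 8 2 1 4 9 / 8 4 2 1 9 7 6 5 3 / 1 9 5 3 6 4 7 8 2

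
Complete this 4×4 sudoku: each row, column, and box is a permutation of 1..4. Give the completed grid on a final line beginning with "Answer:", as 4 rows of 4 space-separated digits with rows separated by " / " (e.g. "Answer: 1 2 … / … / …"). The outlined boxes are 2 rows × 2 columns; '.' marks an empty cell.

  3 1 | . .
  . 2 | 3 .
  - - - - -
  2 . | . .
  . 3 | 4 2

Step 1. [r2c4∈{1,4}] across row 2, 1 lands solely at r2c4 ⇒ r2c4=1.
Step 2. [r3c4∈{3}] only 3 remains possible at r3c4 ⇒ r3c4=3.
Step 3. [r4c1∈{1}] r4c1 is down to just 1, so r4c1=1.
Step 4. [r2c1∈{4}] r2c1's peers cover all but 4. So r2c1=4.
Step 5. [r1c4∈{4}] r1c4 is down to just 4, so r1c4=4.
Step 6. [r1c3∈{2}] r1c3 is down to just 2 ⇒ r1c3=2.
Step 7. [r3c2∈{4}] only 4 remains possible at r3c2 ⇒ r3c2=4.
Step 8. [r3c3∈{1}] r3c3's peers cover all but 1, so r3c3=1.

Answer: 3 1 2 4 / 4 2 3 1 / 2 4 1 3 / 1 3 4 2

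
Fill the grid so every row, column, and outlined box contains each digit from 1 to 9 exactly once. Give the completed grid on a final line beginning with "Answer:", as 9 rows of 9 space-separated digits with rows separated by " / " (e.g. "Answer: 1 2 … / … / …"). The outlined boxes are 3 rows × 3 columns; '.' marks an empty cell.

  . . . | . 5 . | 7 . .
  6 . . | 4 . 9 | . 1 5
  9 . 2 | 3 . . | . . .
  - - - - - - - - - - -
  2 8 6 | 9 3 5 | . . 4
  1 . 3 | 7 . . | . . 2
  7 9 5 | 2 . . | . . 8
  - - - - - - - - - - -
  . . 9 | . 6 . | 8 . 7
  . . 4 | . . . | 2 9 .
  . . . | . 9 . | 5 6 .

Step 1. [r9c6∈{1,2,3,4,7,8}] row 9 places 4 nowhere but r9c6 ⇒ r9c6=4.
Step 2. [r1c1∈{3,4,8}] across col 1, 4 lands solely at r1c1. So r1c1=4.
Step 3. [r1c4∈{1,6,8}] col 4 places 6 nowhere but r1c4, so r1c4=6.
Step 4. [r3c2∈{1,5,7}] row 3 places 5 nowhere but r3c2 ⇒ r3c2=5.
Step 5. [r9c2∈{1,2,3,7}] 2 has one home in row 9: r9c2, so r9c2=2.
Step 6. [r2c7∈{3}] only 3 remains possible at r2c7 ⇒ r2c7=3.
Step 7. [r9c3∈{1,7,8}] across row 9, 7 lands solely at r9c3, so r9c3=7.
Step 8. [r2c5∈{2,7,8}] across row 2, 2 lands solely at r2c5 ⇒ r2c5=2.
Step 9. [r1c2∈{1,3}] across row 1, 3 lands solely at r1c2, so r1c2=3.
Step 10. [r7c2∈{1}] nothing but 1 survives at r7c2 ⇒ r7c2=1.
Step 11. [r7c4∈{5}] only 5 remains possible at r7c4. So r7c4=5.
Step 12. [r7c1∈{3}] r7c1 has the single candidate 3, so r7c1=3.
Step 13. [r8c6∈{1,3,7,8}] across col 6, 3 lands solely at r8c6. So r8c6=3.
Step 14. [r8c5∈{1,7,8}] row 8 places 7 nowhere but r8c5, so r8c5=7.
Step 15. [r3c6∈{1,7,8}] in row 3, 7 fits only at r3c6. So r3c6=7.
Step 16. [r3c5∈{1,8}] row 3 places 1 nowhere but r3c5 ⇒ r3c5=1.
Step 17. [r1c6∈{8}] only 8 remains possible at r1c6 ⇒ r1c6=8.
Step 18. [r9c1∈{8}] nothing but 8 survives at r9c1 ⇒ r9c1=8.
Step 19. [r6c6∈{1,6}] in col 6, 1 fits only at r6c6 ⇒ r6c6=1.
Step 20. [r9c4∈{1}] r9c4 is down to just 1. So r9c4=1.
Step 21. [r3c7∈{4,6}] across col 7, 4 lands solely at r3c7 ⇒ r3c7=4.
Step 22. [r5c2∈{4}] r5c2 has the single candidate 4 ⇒ r5c2=4.
Step 23. [r6c7∈{6}] nothing but 6 survives at r6c7, so r6c7=6.
Step 24. [r1c8∈{2}] r1c8's peers cover all but 2 ⇒ r1c8=2.
Step 25. [r5c7∈{9}] r5c7's peers cover all but 9, so r5c7=9.
Step 26. [r8c9∈{1}] r8c9's peers cover all but 1 ⇒ r8c9=1.
Step 27. [r4c7∈{1}] r4c7 is down to just 1, so r4c7=1.
Step 28. [r7c6∈{2}] r7c6 is down to just 2, so r7c6=2.
Step 29. [r8c2∈{6}] only 6 remains possible at r8c2, so r8c2=6.
Step 30. [r1c9∈{9}] nothing but 9 survives at r1c9. So r1c9=9.
Step 31. [r2c3∈{8}] r2c3's peers cover all but 8. So r2c3=8.
Step 32. [r5c6∈{6}] r5c6 is down to just 6. So r5c6=6.
Step 33. [r3c9∈{6}] r3c9 has the single candidate 6. So r3c9=6.
Step 34. [r3c8∈{8}] only 8 remains possible at r3c8. So r3c8=8.
Step 35. [r5c5∈{8}] r5c5 has the single candidate 8, so r5c5=8.
Step 36. [r6c8∈{3}] r6c8 is down to just 3, so r6c8=3.
Step 37. [r1c3∈{1}] nothing but 1 survives at r1c3 ⇒ r1c3=1.
Step 38. [r6c5∈{4}] only 4 remains possible at r6c5, so r6c5=4.
Step 39. [r2c2∈{7}] only 7 remains possible at r2c2. So r2c2=7.
Step 40. [r8c4∈{8}] nothing but 8 survives at r8c4, so r8c4=8.
Step 41. [r4c8∈{7}] nothing but 7 survives at r4c8, so r4c8=7.
Step 42. [r5c8∈{5}] r5c8 is down to just 5 ⇒ r5c8=5.
Step 43. [r7c8∈{4}] only 4 remains possible at r7c8, so r7c8=4.
Step 44. [r9c9∈{3}] r9c9's peers cover all but 3, so r9c9=3.
Step 45. [r8c1∈{5}] r8c1 is down to just 5. So r8c1=5.

Answer: 4 3 1 6 5 8 7 2 9 / 6 7 8 4 2 9 3 1 5 / 9 5 2 3 1 7 4 8 6 / 2 8 6 9 3 5 1 7 4 / 1 4 3 7 8 6 9 5 2 / 7 9 5 2 4 1 6 3 8 / 3 1 9 5 6 2 8 4 7 / 5 6 4 8 7 3 2 9 1 / 8 2 7 1 9 4 5 6 3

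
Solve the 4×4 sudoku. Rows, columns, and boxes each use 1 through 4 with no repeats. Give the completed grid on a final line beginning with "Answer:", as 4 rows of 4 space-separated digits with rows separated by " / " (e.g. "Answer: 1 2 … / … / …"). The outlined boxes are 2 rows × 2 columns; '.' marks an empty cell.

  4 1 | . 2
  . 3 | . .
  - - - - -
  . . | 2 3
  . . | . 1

Step 1. [r4c3∈{4}] r4c3 is down to just 4 ⇒ r4c3=4.
Step 2. [r4c2∈{2}] r4c2's peers cover all but 2. So r4c2=2.
Step 3. [r1c3∈{3}] r1c3 is down to just 3. So r1c3=3.
Step 4. [r2c3∈{1}] r2c3 is down to just 1, so r2c3=1.
Step 5. [r4c1∈{3}] nothing but 3 survives at r4c1. So r4c1=3.
Step 6. [r2c1∈{2}] only 2 remains possible at r2c1. So r2c1=2.
Step 7. [r3c1∈{1}] r3c1's peers cover all but 1 ⇒ r3c1=1.
Step 8. [r3c2∈{4}] r3c2 is down to just 4. So r3c2=4.
Step 9. [r2c4∈{4}] nothing but 4 survives at r2c4. So r2c4=4.

Answer: 4 1 3 2 / 2 3 1 4 / 1 4 2 3 / 3 2 4 1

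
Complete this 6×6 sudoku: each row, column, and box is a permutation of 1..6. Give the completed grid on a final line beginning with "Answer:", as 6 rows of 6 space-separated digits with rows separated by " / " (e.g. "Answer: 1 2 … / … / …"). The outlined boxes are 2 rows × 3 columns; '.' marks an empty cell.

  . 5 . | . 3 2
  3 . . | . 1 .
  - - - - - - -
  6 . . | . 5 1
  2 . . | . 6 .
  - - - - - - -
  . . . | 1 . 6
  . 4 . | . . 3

Step 1. [r4c3∈{1,3,4,5}] in row 4, 5 fits only at r4c3, so r4c3=5.
Step 2. [r6c3∈{1,2,6}] across row 6, 6 lands solely at r6c3 ⇒ r6c3=6.
Step 3. [r3c2∈{3}] r3c2 is down to just 3. So r3c2=3.
Step 4. [r1c1∈{1,4}] col 1 places 4 nowhere but r1c1 ⇒ r1c1=4.
Step 5. [r4c6∈{4}] r4c6 is down to just 4, so r4c6=4.
Step 6. [r5c2∈{2}] nothing but 2 survives at r5c2 ⇒ r5c2=2.
Step 7. [r6c4∈{2,5}] across box 6, 5 lands solely at r6c4 ⇒ r6c4=5.
Step 8. [r1c4∈{6}] nothing but 6 survives at r1c4. So r1c4=6.
Step 9. [r2c6∈{5}] r2c6 has the single candidate 5. So r2c6=5.
Step 10. [r5c3∈{3}] nothing but 3 survives at r5c3 ⇒ r5c3=3.
Step 11. [r3c3∈{4}] nothing but 4 survives at r3c3. So r3c3=4.
Step 12. [r5c5∈{4}] r5c5's peers cover all but 4. So r5c5=4.
Step 13. [r6c1∈{1}] r6c1's peers cover all but 1, so r6c1=1.
Step 14. [r2c4∈{4}] r2c4 is down to just 4 ⇒ r2c4=4.
Step 15. [r4c2∈{1}] r4c2's peers cover all but 1, so r4c2=1.
Step 16. [r2c3∈{2}] only 2 remains possible at r2c3, so r2c3=2.
Step 17. [r3c4∈{2}] r3c4 has the single candidate 2, so r3c4=2.
Step 18. [r2c2∈{6}] only 6 remains possible at r2c2, so r2c2=6.
Step 19. [r4c4∈{3}] r4c4 is down to just 3 ⇒ r4c4=3.
Step 20. [r5c1∈{5}] nothing but 5 survives at r5c1, so r5c1=5.
Step 21. [r1c3∈{1}] r1c3's peers cover all but 1 ⇒ r1c3=1.
Step 22. [r6c5∈{2}] r6c5 has the single candidate 2. So r6c5=2.

Answer: 4 5 1 6 3 2 / 3 6 2 4 1 5 / 6 3 4 2 5 1 / 2 1 5 3 6 4 / 5 2 3 1 4 6 / 1 4 6 5 2 3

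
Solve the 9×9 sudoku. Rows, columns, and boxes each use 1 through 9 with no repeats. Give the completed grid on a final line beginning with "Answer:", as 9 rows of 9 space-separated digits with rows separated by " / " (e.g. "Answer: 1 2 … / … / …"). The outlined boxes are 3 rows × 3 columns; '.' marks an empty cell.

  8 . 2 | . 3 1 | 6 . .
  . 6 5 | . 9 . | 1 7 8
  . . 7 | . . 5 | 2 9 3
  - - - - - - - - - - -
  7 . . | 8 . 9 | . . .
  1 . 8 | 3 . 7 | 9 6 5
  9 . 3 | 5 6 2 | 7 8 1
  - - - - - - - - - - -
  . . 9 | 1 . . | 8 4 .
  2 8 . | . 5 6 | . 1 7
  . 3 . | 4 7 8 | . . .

Step 1. [r4c7∈{3,4}] across col 7, 4 lands solely at r4c7, so r4c7=4.
Step 2. [r3c1∈{4}] r3c1 has the single candidate 4. So r3c1=4.
Step 3. [r4c9∈{2}] nothing but 2 survives at r4c9. So r4c9=2.
Step 4. [r9c7∈{5}] r9c7 has the single candidate 5. So r9c7=5.
Step 5. [r9c1∈{6}] r9c1's peers cover all but 6 ⇒ r9c1=6.
Step 6. [r5c5∈{4}] nothing but 4 survives at r5c5, so r5c5=4.
Step 7. [r4c2∈{5}] r4c2's peers cover all but 5, so r4c2=5.
Step 8. [r9c3∈{1}] nothing but 1 survives at r9c3 ⇒ r9c3=1.
Step 9. [r9c8∈{2}] r9c8's peers cover all but 2. So r9c8=2.
Step 10. [r7c1∈{5}] only 5 remains possible at r7c1, so r7c1=5.
Step 11. [r4c8∈{3}] r4c8's peers cover all but 3 ⇒ r4c8=3.
Step 12. [r7c9∈{6}] r7c9's peers cover all but 6 ⇒ r7c9=6.
Step 13. [r1c2∈{9}] r1c2 is down to just 9. So r1c2=9.
Step 14. [r7c2∈{7}] r7c2's peers cover all but 7 ⇒ r7c2=7.
Step 15. [r2c1∈{3}] only 3 remains possible at r2c1. So r2c1=3.
Step 16. [r4c5∈{1}] only 1 remains possible at r4c5 ⇒ r4c5=1.
Step 17. [r7c5∈{2}] only 2 remains possible at r7c5, so r7c5=2.
Step 18. [r2c4∈{2}] r2c4 is down to just 2. So r2c4=2.
Step 19. [r9c9∈{9}] nothing but 9 survives at r9c9 ⇒ r9c9=9.
Step 20. [r3c2∈{1}] r3c2 is down to just 1. So r3c2=1.
Step 21. [r3c4∈{6}] only 6 remains possible at r3c4. So r3c4=6.
Step 22. [r8c3∈{4}] r8c3 is down to just 4, so r8c3=4.
Step 23. [r8c7∈{3}] r8c7 is down to just 3, so r8c7=3.
Step 24. [r2c6∈{4}] r2c6 has the single candidate 4, so r2c6=4.
Step 25. [r1c4∈{7}] r1c4 is down to just 7, so r1c4=7.
Step 26. [r1c8∈{5}] r1c8 has the single candidate 5, so r1c8=5.
Step 27. [r1c9∈{4}] only 4 remains possible at r1c9 ⇒ r1c9=4.
Step 28. [r6c2∈{4}] r6c2's peers cover all but 4. So r6c2=4.
Step 29. [r3c5∈{8}] nothing but 8 survives at r3c5. So r3c5=8.
Step 30. [r8c4∈{9}] r8c4 is down to just 9, so r8c4=9.
Step 31. [r5c2∈{2}] nothing but 2 survives at r5c2, so r5c2=2.
Step 32. [r4c3∈{6}] nothing but 6 survives at r4c3. So r4c3=6.
Step 33. [r7c6∈{3}] r7c6 is down to just 3, so r7c6=3.

Answer: 8 9 2 7 3 1 6 5 4 / 3 6 5 2 9 4 1 7 8 / 4 1 7 6 8 5 2 9 3 / 7 5 6 8 1 9 4 3 2 / 1 2 8 3 4 7 9 6 5 / 9 4 3 5 6 2 7 8 1 / 5 7 9 1 2 3 8 4 6 / 2 8 4 9 5 6 3 1 7 / 6 3 1 4 7 8 5 2 9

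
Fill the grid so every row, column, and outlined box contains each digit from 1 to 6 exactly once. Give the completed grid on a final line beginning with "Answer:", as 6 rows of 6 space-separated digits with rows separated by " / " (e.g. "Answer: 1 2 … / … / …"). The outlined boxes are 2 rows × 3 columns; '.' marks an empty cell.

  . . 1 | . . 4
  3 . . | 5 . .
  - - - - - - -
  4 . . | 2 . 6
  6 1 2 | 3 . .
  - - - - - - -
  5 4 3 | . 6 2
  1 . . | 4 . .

Step 1. [r1c1∈{2}] r1c1 has the single candidate 2, so r1c1=2.
Step 2. [r4c6∈{5}] r4c6's peers cover all but 5 ⇒ r4c6=5.
Step 3. [r2c2∈{6}] r2c2 has the single candidate 6, so r2c2=6.
Step 4. [r3c3∈{5}] nothing but 5 survives at r3c3 ⇒ r3c3=5.
Step 5. [r1c5∈{3}] r1c5's peers cover all but 3. So r1c5=3.
Step 6. [r2c5∈{1,2}] across row 2, 2 lands solely at r2c5. So r2c5=2.
Step 7. [r6c2∈{2}] nothing but 2 survives at r6c2. So r6c2=2.
Step 8. [r3c2∈{3}] r3c2 has the single candidate 3 ⇒ r3c2=3.
Step 9. [r6c5∈{5}] only 5 remains possible at r6c5. So r6c5=5.
Step 10. [r3c5∈{1}] r3c5 has the single candidate 1. So r3c5=1.
Step 11. [r1c4∈{6}] nothing but 6 survives at r1c4 ⇒ r1c4=6.
Step 12. [r2c6∈{1}] r2c6's peers cover all but 1 ⇒ r2c6=1.
Step 13. [r5c4∈{1}] r5c4 is down to just 1 ⇒ r5c4=1.
Step 14. [r2c3∈{4}] r2c3 has the single candidate 4 ⇒ r2c3=4.
Step 15. [r4c5∈{4}] r4c5 is down to just 4 ⇒ r4c5=4.
Step 16. [r1c2∈{5}] nothing but 5 survives at r1c2, so r1c2=5.
Step 17. [r6c3∈{6}] nothing but 6 survives at r6c3, so r6c3=6.
Step 18. [r6c6∈{3}] r6c6 is down to just 3. So r6c6=3.

Answer: 2 5 1 6 3 4 / 3 6 4 5 2 1 / 4 3 5 2 1 6 / 6 1 2 3 4 5 / 5 4 3 1 6 2 / 1 2 6 4 5 3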